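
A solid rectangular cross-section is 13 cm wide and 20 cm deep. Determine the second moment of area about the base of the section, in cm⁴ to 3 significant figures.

The section: 13 × 20, A = 260 cm², y = 10 cm, Ī = 8666.7 cm⁴.
Transfer it to a horizontal axis along the bottom face using Ī + A·d² with d = y − 0:
  the section: d = 10 cm → contributes +34 667 cm⁴
Total I = 34 667 cm⁴.

I_base ≈ 3.47 × 10⁴ cm⁴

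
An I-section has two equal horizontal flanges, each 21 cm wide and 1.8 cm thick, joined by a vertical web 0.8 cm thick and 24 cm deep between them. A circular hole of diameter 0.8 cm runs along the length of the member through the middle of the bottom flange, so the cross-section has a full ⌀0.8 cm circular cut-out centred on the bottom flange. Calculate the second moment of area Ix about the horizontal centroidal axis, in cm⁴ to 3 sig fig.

Ix ≈ 1.34 × 10⁴ cm⁴

Treat the section as a set of non-overlapping primitives; coordinates are from the bounding-box lower-left.
Bottom flange: 21 × 1.8, A = 37.8 cm², y = 0.9 cm, Ī = 10.206 cm⁴.
Web: 0.8 × 24, A = 19.2 cm², y = 13.8 cm, Ī = 921.6 cm⁴.
Top flange: 21 × 1.8, A = 37.8 cm², y = 26.7 cm, Ī = 10.206 cm⁴.
Hole (subtracted): ⌀0.8, A = 0.50265 cm², y = 0.9 cm, Ī = 0.020106 cm⁴.
Centroid: ȳ = ΣA·y / ΣA = 13.869 cm.
Transfer each piece to the horizontal centroidal axis using Ī + A·d² with d = y − 13.869:
  bottom flange: d = -12.969 cm → contributes +6367.7 cm⁴
  web: d = -0.068764 cm → contributes +921.69 cm⁴
  top flange: d = 12.831 cm → contributes +6233.6 cm⁴
  hole: d = -12.969 cm → contributes −84.561 cm⁴
Total I = 13 438 cm⁴.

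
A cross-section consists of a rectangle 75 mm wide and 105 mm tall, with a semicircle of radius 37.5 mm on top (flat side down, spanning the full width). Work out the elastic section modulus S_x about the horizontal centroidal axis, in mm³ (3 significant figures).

Treat the section as a set of non-overlapping primitives; coordinates are from the bounding-box lower-left.
Rectangular body: 75 × 105, A = 7 875 mm², y = 52.5 mm, Ī = 7 235 156 mm⁴.
Semicircular cap: semicircle r = 37.5, A = 2208.9 mm², y = 120.92 mm, Ī = 217 049 mm⁴.
Centroid: ȳ = ΣA·y / ΣA = 67.487 mm.
Transfer each piece to the horizontal centroidal axis using Ī + A·d² with d = y − 67.487:
  rectangular body: d = -14.987 mm → contributes +9 003 898 mm⁴
  semicircular cap: d = 53.429 mm → contributes +6 522 739 mm⁴
Total I = 15 526 637 mm⁴.
Extreme fibre distance c = 75.013 mm; S = I/c = 206 985 mm³.

S_x ≈ 2.07 × 10⁵ mm³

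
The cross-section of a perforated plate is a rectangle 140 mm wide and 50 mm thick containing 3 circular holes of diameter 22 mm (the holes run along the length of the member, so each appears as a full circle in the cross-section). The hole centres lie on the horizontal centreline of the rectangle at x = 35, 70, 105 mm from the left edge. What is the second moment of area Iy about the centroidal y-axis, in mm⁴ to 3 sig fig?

Iy ≈ 1.05 × 10⁷ mm⁴

Break the section into simple shapes (no overlaps), measuring from the bottom-left corner of the bounding box.
Plate: 140 × 50, A = 7 000 mm², x = 70 mm, Ī = 11 433 333 mm⁴.
Hole 1 (subtracted): ⌀22, A = 380.13 mm², x = 35 mm, Ī = 11 499 mm⁴.
Hole 2 (subtracted): ⌀22, A = 380.13 mm², x = 70 mm, Ī = 11 499 mm⁴.
Hole 3 (subtracted): ⌀22, A = 380.13 mm², x = 105 mm, Ī = 11 499 mm⁴.
By symmetry the centroid is at mid-width, x̄ = 70 mm.
Transfer each piece to the centroidal y-axis using Ī + A·d² with d = x − 70:
  plate: d = 0 mm → contributes +11 433 333 mm⁴
  hole 1: d = -35 mm → contributes −477 162 mm⁴
  hole 2: d = 0 mm → contributes −11 499 mm⁴
  hole 3: d = 35 mm → contributes −477 162 mm⁴
Total I = 10 467 511 mm⁴.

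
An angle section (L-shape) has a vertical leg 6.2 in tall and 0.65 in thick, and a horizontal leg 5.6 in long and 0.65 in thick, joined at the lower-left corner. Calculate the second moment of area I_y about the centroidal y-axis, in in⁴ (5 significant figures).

Treat the section as a set of non-overlapping primitives; coordinates are from the bounding-box lower-left.
Vertical leg: 0.65 × 6.2, A = 4.03 in², x = 0.325 in, Ī = 0.1418896 in⁴.
Horizontal leg (remainder): 4.95 × 0.65, A = 3.2175 in², x = 3.125 in, Ī = 6.569733 in⁴.
Centroid: x̄ = ΣA·x / ΣA = 1.568049 in.
Transfer each piece to the centroidal y-axis using Ī + A·d² with d = x − 1.568049:
  vertical leg: d = -1.243049 in → contributes +6.368931 in⁴
  horizontal leg (remainder): d = 1.556951 in → contributes +14.36926 in⁴
Total I = 20.73819 in⁴.

I_y ≈ 20.738 in⁴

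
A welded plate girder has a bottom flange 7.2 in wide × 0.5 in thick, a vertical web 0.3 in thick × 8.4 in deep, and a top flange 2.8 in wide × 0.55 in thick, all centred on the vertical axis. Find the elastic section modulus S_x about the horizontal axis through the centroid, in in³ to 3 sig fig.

Split into non-overlapping primitives; take the origin at the lower-left of the bounding box.
Bottom plate: 7.2 × 0.5, A = 3.6 in², y = 0.25 in, Ī = 0.075 in⁴.
Web plate: 0.3 × 8.4, A = 2.52 in², y = 4.7 in, Ī = 14.818 in⁴.
Top plate: 2.8 × 0.55, A = 1.54 in², y = 9.175 in, Ī = 0.038821 in⁴.
Centroid: ȳ = ΣA·y / ΣA = 3.5083 in.
Transfer each piece to the horizontal axis through the centroid using Ī + A·d² with d = y − 3.5083:
  bottom plate: d = -3.2583 in → contributes +38.294 in⁴
  web plate: d = 1.1917 in → contributes +18.396 in⁴
  top plate: d = 5.6667 in → contributes +49.491 in⁴
Total I = 106.18 in⁴.
Extreme fibre distance c = 5.9417 in; S = I/c = 17.871 in³.

S_x ≈ 17.9 in³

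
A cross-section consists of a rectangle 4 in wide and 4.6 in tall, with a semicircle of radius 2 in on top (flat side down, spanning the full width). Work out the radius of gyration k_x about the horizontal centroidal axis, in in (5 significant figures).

Treat the section as a set of non-overlapping primitives; coordinates are from the bounding-box lower-left.
Rectangular body: 4 × 4.6, A = 18.4 in², y = 2.3 in, Ī = 32.44533 in⁴.
Semicircular cap: semicircle r = 2, A = 6.283185 in², y = 5.448826 in, Ī = 1.756111 in⁴.
Centroid: ȳ = ΣA·y / ΣA = 3.101544 in.
Transfer each piece to the horizontal centroidal axis using Ī + A·d² with d = y − 3.101544:
  rectangular body: d = -0.801544 in → contributes +44.26683 in⁴
  semicircular cap: d = 2.347282 in → contributes +36.37479 in⁴
Total I = 80.64163 in⁴.
Radius of gyration: k = √(I/A) = √(80.64163 / 24.68319) = 1.807503 in.

k_x ≈ 1.8075 in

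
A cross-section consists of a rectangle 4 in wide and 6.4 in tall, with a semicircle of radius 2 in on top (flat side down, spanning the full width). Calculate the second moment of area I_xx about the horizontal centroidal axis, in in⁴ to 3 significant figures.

I_xx ≈ 172 in⁴

Split into non-overlapping primitives; take the origin at the lower-left of the bounding box.
Rectangular body: 4 × 6.4, A = 25.6 in², y = 3.2 in, Ī = 87.381 in⁴.
Semicircular cap: semicircle r = 2, A = 6.2832 in², y = 7.2488 in, Ī = 1.7561 in⁴.
Centroid: ȳ = ΣA·y / ΣA = 3.9979 in.
Transfer each piece to the horizontal centroidal axis using Ī + A·d² with d = y − 3.9979:
  rectangular body: d = -0.7979 in → contributes +103.68 in⁴
  semicircular cap: d = 3.2509 in → contributes +68.16 in⁴
Total I = 171.84 in⁴.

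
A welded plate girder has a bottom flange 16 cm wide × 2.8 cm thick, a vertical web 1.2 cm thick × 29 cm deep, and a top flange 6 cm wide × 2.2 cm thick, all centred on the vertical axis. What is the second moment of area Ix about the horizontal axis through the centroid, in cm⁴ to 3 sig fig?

Decompose the section into non-overlapping parts with the origin at the bottom-left of its bounding rectangle.
Bottom plate: 16 × 2.8, A = 44.8 cm², y = 1.4 cm, Ī = 29.269 cm⁴.
Web plate: 1.2 × 29, A = 34.8 cm², y = 17.3 cm, Ī = 2438.9 cm⁴.
Top plate: 6 × 2.2, A = 13.2 cm², y = 32.9 cm, Ī = 5.324 cm⁴.
Centroid: ȳ = ΣA·y / ΣA = 11.843 cm.
Transfer each piece to the horizontal axis through the centroid using Ī + A·d² with d = y − 11.843:
  bottom plate: d = -10.443 cm → contributes +4915.1 cm⁴
  web plate: d = 5.4569 cm → contributes +3475.2 cm⁴
  top plate: d = 21.057 cm → contributes +5858.1 cm⁴
Total I = 14 248 cm⁴.

Ix ≈ 1.42 × 10⁴ cm⁴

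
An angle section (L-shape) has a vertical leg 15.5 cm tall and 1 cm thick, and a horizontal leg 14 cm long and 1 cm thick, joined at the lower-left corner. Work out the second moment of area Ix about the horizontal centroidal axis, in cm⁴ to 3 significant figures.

Break the section into simple shapes (no overlaps), measuring from the bottom-left corner of the bounding box.
Vertical leg: 1 × 15.5, A = 15.5 cm², y = 7.75 cm, Ī = 310.32 cm⁴.
Horizontal leg (remainder): 13 × 1, A = 13 cm², y = 0.5 cm, Ī = 1.0833 cm⁴.
Centroid: ȳ = ΣA·y / ΣA = 4.443 cm.
Transfer each piece to the horizontal centroidal axis using Ī + A·d² with d = y − 4.443:
  vertical leg: d = 3.307 cm → contributes +479.84 cm⁴
  horizontal leg (remainder): d = -3.943 cm → contributes +203.2 cm⁴
Total I = 683.03 cm⁴.

Ix ≈ 683 cm⁴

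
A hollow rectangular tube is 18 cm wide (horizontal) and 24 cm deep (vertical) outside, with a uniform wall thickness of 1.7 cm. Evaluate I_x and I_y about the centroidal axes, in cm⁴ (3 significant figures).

Split into non-overlapping primitives; take the origin at the lower-left of the bounding box.
Outer rectangle: 18 × 24, A = 432 cm², y = 12 cm, Ī = 20 736 cm⁴.
Inner void (subtracted): 14.6 × 20.6, A = 300.76 cm², y = 12 cm, Ī = 10 636 cm⁴.
By symmetry the centroid is at mid-height, ȳ = 12 cm.
All pieces are centred on the centroidal x-axis, so I = ΣĪ (holes subtracted) = 10 100 cm⁴.
Repeating about the centroidal y-axis gives I_y = 6321.5 cm⁴.

I_x ≈ 1.01 × 10⁴ cm⁴, I_y ≈ 6320 cm⁴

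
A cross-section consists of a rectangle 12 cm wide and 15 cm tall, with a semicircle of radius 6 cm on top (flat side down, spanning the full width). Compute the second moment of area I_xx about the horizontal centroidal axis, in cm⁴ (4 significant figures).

Break the section into simple shapes (no overlaps), measuring from the bottom-left corner of the bounding box.
Rectangular body: 12 × 15, A = 180 cm², y = 7.5 cm, Ī = 3 375 cm⁴.
Semicircular cap: semicircle r = 6, A = 56.5487 cm², y = 17.5465 cm, Ī = 142.245 cm⁴.
Centroid: ȳ = ΣA·y / ΣA = 9.90168 cm.
Transfer each piece to the horizontal centroidal axis using Ī + A·d² with d = y − 9.90168:
  rectangular body: d = -2.40168 cm → contributes +4413.25 cm⁴
  semicircular cap: d = 7.6448 cm → contributes +3447.11 cm⁴
Total I = 7860.37 cm⁴.

I_xx ≈ 7860 cm⁴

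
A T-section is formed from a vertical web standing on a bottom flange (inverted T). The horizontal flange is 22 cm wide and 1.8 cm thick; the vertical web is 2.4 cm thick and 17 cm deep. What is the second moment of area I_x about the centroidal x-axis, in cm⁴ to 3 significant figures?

I_x ≈ 2770 cm⁴

Treat the section as a set of non-overlapping primitives; coordinates are from the bounding-box lower-left.
Flange: 22 × 1.8, A = 39.6 cm², y = 0.9 cm, Ī = 10.692 cm⁴.
Web: 2.4 × 17, A = 40.8 cm², y = 10.3 cm, Ī = 982.6 cm⁴.
Centroid: ȳ = ΣA·y / ΣA = 5.6701 cm.
Transfer each piece to the centroidal x-axis using Ī + A·d² with d = y − 5.6701:
  flange: d = -4.7701 cm → contributes +911.76 cm⁴
  web: d = 4.6299 cm → contributes +1857.2 cm⁴
Total I = 2768.9 cm⁴.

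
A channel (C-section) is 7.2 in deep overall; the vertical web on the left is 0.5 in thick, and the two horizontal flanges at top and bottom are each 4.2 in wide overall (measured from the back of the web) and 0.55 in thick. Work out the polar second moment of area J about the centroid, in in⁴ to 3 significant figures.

J ≈ 73.8 in⁴

Decompose the section into non-overlapping parts with the origin at the bottom-left of its bounding rectangle.
Web: 0.5 × 7.2, A = 3.6 in², y = 3.6 in, Ī = 15.552 in⁴.
Top flange (beyond web): 3.7 × 0.55, A = 2.035 in², y = 6.925 in, Ī = 0.051299 in⁴.
Bottom flange (beyond web): 3.7 × 0.55, A = 2.035 in², y = 0.275 in, Ī = 0.051299 in⁴.
By symmetry the centroid is at mid-height, ȳ = 3.6 in.
Transfer each piece to the centroidal x-axis using Ī + A·d² with d = y − 3.6:
  web: d = 0 in → contributes +15.552 in⁴
  top flange (beyond web): d = 3.325 in → contributes +22.549 in⁴
  bottom flange (beyond web): d = -3.325 in → contributes +22.549 in⁴
Total I = 60.651 in⁴.
For the y-axis: x̄ = 1.3643 in.
Repeating about the centroidal y-axis gives I_y = 13.143 in⁴.
Polar second moment: J = I_x + I_y = 73.794 in⁴.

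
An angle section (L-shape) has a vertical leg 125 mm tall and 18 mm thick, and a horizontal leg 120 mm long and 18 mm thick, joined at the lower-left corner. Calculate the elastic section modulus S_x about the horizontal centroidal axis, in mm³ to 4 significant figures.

S_x ≈ 6.787 × 10⁴ mm³

Decompose the section into non-overlapping parts with the origin at the bottom-left of its bounding rectangle.
Vertical leg: 18 × 125, A = 2 250 mm², y = 62.5 mm, Ī = 2 929 688 mm⁴.
Horizontal leg (remainder): 102 × 18, A = 1 836 mm², y = 9 mm, Ī = 49 572 mm⁴.
Centroid: ȳ = ΣA·y / ΣA = 38.4604 mm.
Transfer each piece to the horizontal centroidal axis using Ī + A·d² with d = y − 38.4604:
  vertical leg: d = 24.0396 mm → contributes +4 229 973 mm⁴
  horizontal leg (remainder): d = -29.4604 mm → contributes +1 643 059 mm⁴
Total I = 5 873 032 mm⁴.
Extreme fibre distance c = 86.5396 mm; S = I/c = 67865.2 mm³.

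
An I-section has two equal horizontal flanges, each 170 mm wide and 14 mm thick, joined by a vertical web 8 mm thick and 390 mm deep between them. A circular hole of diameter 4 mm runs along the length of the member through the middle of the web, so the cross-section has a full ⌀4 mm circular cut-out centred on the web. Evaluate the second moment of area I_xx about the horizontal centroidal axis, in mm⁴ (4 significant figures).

Break the section into simple shapes (no overlaps), measuring from the bottom-left corner of the bounding box.
Bottom flange: 170 × 14, A = 2 380 mm², y = 7 mm, Ī = 38873.3 mm⁴.
Web: 8 × 390, A = 3 120 mm², y = 209 mm, Ī = 39 546 000 mm⁴.
Top flange: 170 × 14, A = 2 380 mm², y = 411 mm, Ī = 38873.3 mm⁴.
Hole (subtracted): ⌀4, A = 12.5664 mm², y = 209 mm, Ī = 12.5664 mm⁴.
By symmetry the centroid is at mid-height, ȳ = 209 mm.
Transfer each piece to the horizontal centroidal axis using Ī + A·d² with d = y − 209:
  bottom flange: d = -202 mm → contributes +97 152 393 mm⁴
  web: d = 0 mm → contributes +39 546 000 mm⁴
  top flange: d = 202 mm → contributes +97 152 393 mm⁴
  hole: d = 0 mm → contributes −12.5664 mm⁴
Total I = 233 850 774 mm⁴.

I_xx ≈ 2.339 × 10⁸ mm⁴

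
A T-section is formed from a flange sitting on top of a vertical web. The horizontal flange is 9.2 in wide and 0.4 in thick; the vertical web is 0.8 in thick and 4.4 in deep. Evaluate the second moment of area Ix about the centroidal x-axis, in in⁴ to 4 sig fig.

Ix ≈ 16.09 in⁴

Decompose the section into non-overlapping parts with the origin at the bottom-left of its bounding rectangle.
Flange: 9.2 × 0.4, A = 3.68 in², y = 4.6 in, Ī = 0.0490667 in⁴.
Web: 0.8 × 4.4, A = 3.52 in², y = 2.2 in, Ī = 5.67893 in⁴.
Centroid: ȳ = ΣA·y / ΣA = 3.42667 in.
Transfer each piece to the centroidal x-axis using Ī + A·d² with d = y − 3.42667:
  flange: d = 1.17333 in → contributes +5.11536 in⁴
  web: d = -1.22667 in → contributes +10.9755 in⁴
Total I = 16.0909 in⁴.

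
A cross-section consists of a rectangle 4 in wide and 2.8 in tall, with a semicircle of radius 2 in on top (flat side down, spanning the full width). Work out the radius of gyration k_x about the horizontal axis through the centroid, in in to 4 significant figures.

Decompose the section into non-overlapping parts with the origin at the bottom-left of its bounding rectangle.
Rectangular body: 4 × 2.8, A = 11.2 in², y = 1.4 in, Ī = 7.31733 in⁴.
Semicircular cap: semicircle r = 2, A = 6.28319 in², y = 3.64883 in, Ī = 1.75611 in⁴.
Centroid: ȳ = ΣA·y / ΣA = 2.20819 in.
Transfer each piece to the horizontal axis through the centroid using Ī + A·d² with d = y − 2.20819:
  rectangular body: d = -0.808193 in → contributes +14.6329 in⁴
  semicircular cap: d = 1.44063 in → contributes +14.7964 in⁴
Total I = 29.4293 in⁴.
Radius of gyration: k = √(I/A) = √(29.4293 / 17.4832) = 1.29742 in.

k_x ≈ 1.297 in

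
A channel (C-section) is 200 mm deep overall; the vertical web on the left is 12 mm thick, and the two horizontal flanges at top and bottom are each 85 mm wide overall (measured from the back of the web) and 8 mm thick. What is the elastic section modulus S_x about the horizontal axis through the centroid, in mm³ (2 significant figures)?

Break the section into simple shapes (no overlaps), measuring from the bottom-left corner of the bounding box.
Web: 12 × 200, A = 2 400 mm², y = 100 mm, Ī = 8 000 000 mm⁴.
Top flange (beyond web): 73 × 8, A = 584 mm², y = 196 mm, Ī = 3 115 mm⁴.
Bottom flange (beyond web): 73 × 8, A = 584 mm², y = 4 mm, Ī = 3 115 mm⁴.
By symmetry the centroid is at mid-height, ȳ = 100 mm.
Transfer each piece to the horizontal axis through the centroid using Ī + A·d² with d = y − 100:
  web: d = 0 mm → contributes +8 000 000 mm⁴
  top flange (beyond web): d = 96 mm → contributes +5 385 259 mm⁴
  bottom flange (beyond web): d = -96 mm → contributes +5 385 259 mm⁴
Total I = 18 770 517 mm⁴.
Extreme fibre distance c = 100 mm; S = I/c = 187 705 mm³.

S_x ≈ 1.9 × 10⁵ mm³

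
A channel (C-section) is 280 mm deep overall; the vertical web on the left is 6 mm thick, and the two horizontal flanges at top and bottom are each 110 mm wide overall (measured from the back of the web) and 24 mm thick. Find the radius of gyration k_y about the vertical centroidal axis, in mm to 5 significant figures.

Break the section into simple shapes (no overlaps), measuring from the bottom-left corner of the bounding box.
Web: 6 × 280, A = 1 680 mm², x = 3 mm, Ī = 5 040 mm⁴.
Top flange (beyond web): 104 × 24, A = 2 496 mm², x = 58 mm, Ī = 2 249 728 mm⁴.
Bottom flange (beyond web): 104 × 24, A = 2 496 mm², x = 58 mm, Ī = 2 249 728 mm⁴.
Centroid: x̄ = ΣA·x / ΣA = 44.15108 mm.
Transfer each piece to the vertical centroidal axis using Ī + A·d² with d = x − 44.15108:
  web: d = -41.15108 mm → contributes +2 849 971 mm⁴
  top flange (beyond web): d = 13.84892 mm → contributes +2 728 442 mm⁴
  bottom flange (beyond web): d = 13.84892 mm → contributes +2 728 442 mm⁴
Total I = 8 306 856 mm⁴.
Radius of gyration: k = √(I/A) = √(8 306 856 / 6 672) = 35.28502 mm.

k_y ≈ 35.285 mm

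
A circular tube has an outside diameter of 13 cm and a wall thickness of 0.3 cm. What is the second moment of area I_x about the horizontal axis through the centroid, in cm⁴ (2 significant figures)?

I_x ≈ 240 cm⁴

Break the section into simple shapes (no overlaps), measuring from the bottom-left corner of the bounding box.
Outer circle: ⌀13, A = 132.7 cm², y = 6.5 cm, Ī = 1 402 cm⁴.
Bore (subtracted): ⌀12.4, A = 120.8 cm², y = 6.5 cm, Ī = 1 161 cm⁴.
By symmetry the centroid is at mid-height, ȳ = 6.5 cm.
All pieces are centred on the horizontal axis through the centroid, so I = ΣĪ (holes subtracted) = 241.5 cm⁴.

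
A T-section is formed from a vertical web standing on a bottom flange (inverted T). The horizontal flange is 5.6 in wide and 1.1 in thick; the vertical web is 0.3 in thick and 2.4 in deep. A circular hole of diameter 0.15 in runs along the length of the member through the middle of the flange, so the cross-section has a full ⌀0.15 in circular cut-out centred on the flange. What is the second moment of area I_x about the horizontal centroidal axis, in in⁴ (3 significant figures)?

I_x ≈ 2.94 in⁴

Treat the section as a set of non-overlapping primitives; coordinates are from the bounding-box lower-left.
Flange: 5.6 × 1.1, A = 6.16 in², y = 0.55 in, Ī = 0.62113 in⁴.
Web: 0.3 × 2.4, A = 0.72 in², y = 2.3 in, Ī = 0.3456 in⁴.
Hole (subtracted): ⌀0.15, A = 0.017671 in², y = 0.55 in, Ī = 0.00002485 in⁴.
Centroid: ȳ = ΣA·y / ΣA = 0.73361 in.
Transfer each piece to the horizontal centroidal axis using Ī + A·d² with d = y − 0.73361:
  flange: d = -0.18361 in → contributes +0.82881 in⁴
  web: d = 1.5664 in → contributes +2.1122 in⁴
  hole: d = -0.18361 in → contributes −0.00062061 in⁴
Total I = 2.9404 in⁴.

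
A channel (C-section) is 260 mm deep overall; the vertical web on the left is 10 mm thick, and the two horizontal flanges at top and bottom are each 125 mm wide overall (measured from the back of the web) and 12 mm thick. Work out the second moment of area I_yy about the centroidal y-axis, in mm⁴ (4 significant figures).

Break the section into simple shapes (no overlaps), measuring from the bottom-left corner of the bounding box.
Web: 10 × 260, A = 2 600 mm², x = 5 mm, Ī = 21666.7 mm⁴.
Top flange (beyond web): 115 × 12, A = 1 380 mm², x = 67.5 mm, Ī = 1 520 875 mm⁴.
Bottom flange (beyond web): 115 × 12, A = 1 380 mm², x = 67.5 mm, Ī = 1 520 875 mm⁴.
Centroid: x̄ = ΣA·x / ΣA = 37.1828 mm.
Transfer each piece to the centroidal y-axis using Ī + A·d² with d = x − 37.1828:
  web: d = -32.1828 mm → contributes +2 714 577 mm⁴
  top flange (beyond web): d = 30.3172 mm → contributes +2 789 275 mm⁴
  bottom flange (beyond web): d = 30.3172 mm → contributes +2 789 275 mm⁴
Total I = 8 293 127 mm⁴.

I_yy ≈ 8.293 × 10⁶ mm⁴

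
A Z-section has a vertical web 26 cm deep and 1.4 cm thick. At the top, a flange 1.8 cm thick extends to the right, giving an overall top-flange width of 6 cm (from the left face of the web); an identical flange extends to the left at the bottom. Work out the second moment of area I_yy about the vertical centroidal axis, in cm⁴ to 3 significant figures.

Treat the section as a set of non-overlapping primitives; coordinates are from the bounding-box lower-left.
Web: 1.4 × 26, A = 36.4 cm², x = 5.3 cm, Ī = 5.9453 cm⁴.
Top flange (beyond web): 4.6 × 1.8, A = 8.28 cm², x = 8.3 cm, Ī = 14.6 cm⁴.
Bottom flange (beyond web): 4.6 × 1.8, A = 8.28 cm², x = 2.3 cm, Ī = 14.6 cm⁴.
Centroid: x̄ = ΣA·x / ΣA = 5.3 cm.
Transfer each piece to the vertical centroidal axis using Ī + A·d² with d = x − 5.3:
  web: d = 0 cm → contributes +5.9453 cm⁴
  top flange (beyond web): d = 3 cm → contributes +89.12 cm⁴
  bottom flange (beyond web): d = -3 cm → contributes +89.12 cm⁴
Total I = 184.19 cm⁴.

I_yy ≈ 184 cm⁴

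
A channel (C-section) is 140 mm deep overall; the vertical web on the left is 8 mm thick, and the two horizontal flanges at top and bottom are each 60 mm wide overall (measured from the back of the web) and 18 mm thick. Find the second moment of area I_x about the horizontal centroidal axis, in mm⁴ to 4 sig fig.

I_x ≈ 8.846 × 10⁶ mm⁴

Decompose the section into non-overlapping parts with the origin at the bottom-left of its bounding rectangle.
Web: 8 × 140, A = 1 120 mm², y = 70 mm, Ī = 1 829 333 mm⁴.
Top flange (beyond web): 52 × 18, A = 936 mm², y = 131 mm, Ī = 25 272 mm⁴.
Bottom flange (beyond web): 52 × 18, A = 936 mm², y = 9 mm, Ī = 25 272 mm⁴.
By symmetry the centroid is at mid-height, ȳ = 70 mm.
Transfer each piece to the horizontal centroidal axis using Ī + A·d² with d = y − 70:
  web: d = 0 mm → contributes +1 829 333 mm⁴
  top flange (beyond web): d = 61 mm → contributes +3 508 128 mm⁴
  bottom flange (beyond web): d = -61 mm → contributes +3 508 128 mm⁴
Total I = 8 845 589 mm⁴.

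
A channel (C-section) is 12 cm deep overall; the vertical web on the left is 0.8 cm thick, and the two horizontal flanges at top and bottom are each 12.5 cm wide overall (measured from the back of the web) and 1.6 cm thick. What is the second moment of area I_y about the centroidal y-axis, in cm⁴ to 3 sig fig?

I_y ≈ 726 cm⁴

Decompose the section into non-overlapping parts with the origin at the bottom-left of its bounding rectangle.
Web: 0.8 × 12, A = 9.6 cm², x = 0.4 cm, Ī = 0.512 cm⁴.
Top flange (beyond web): 11.7 × 1.6, A = 18.72 cm², x = 6.65 cm, Ī = 213.55 cm⁴.
Bottom flange (beyond web): 11.7 × 1.6, A = 18.72 cm², x = 6.65 cm, Ī = 213.55 cm⁴.
Centroid: x̄ = ΣA·x / ΣA = 5.3745 cm.
Transfer each piece to the centroidal y-axis using Ī + A·d² with d = x − 5.3745:
  web: d = -4.9745 cm → contributes +238.07 cm⁴
  top flange (beyond web): d = 1.2755 cm → contributes +244 cm⁴
  bottom flange (beyond web): d = 1.2755 cm → contributes +244 cm⁴
Total I = 726.08 cm⁴.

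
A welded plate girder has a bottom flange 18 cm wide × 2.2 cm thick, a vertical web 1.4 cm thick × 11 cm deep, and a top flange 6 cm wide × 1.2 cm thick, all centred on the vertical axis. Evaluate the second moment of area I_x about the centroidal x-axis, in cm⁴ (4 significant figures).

I_x ≈ 1405 cm⁴

Split into non-overlapping primitives; take the origin at the lower-left of the bounding box.
Bottom plate: 18 × 2.2, A = 39.6 cm², y = 1.1 cm, Ī = 15.972 cm⁴.
Web plate: 1.4 × 11, A = 15.4 cm², y = 7.7 cm, Ī = 155.283 cm⁴.
Top plate: 6 × 1.2, A = 7.2 cm², y = 13.8 cm, Ī = 0.864 cm⁴.
Centroid: ȳ = ΣA·y / ΣA = 4.20418 cm.
Transfer each piece to the centroidal x-axis using Ī + A·d² with d = y − 4.20418:
  bottom plate: d = -3.10418 cm → contributes +397.555 cm⁴
  web plate: d = 3.49582 cm → contributes +343.483 cm⁴
  top plate: d = 9.59582 cm → contributes +663.838 cm⁴
Total I = 1404.88 cm⁴.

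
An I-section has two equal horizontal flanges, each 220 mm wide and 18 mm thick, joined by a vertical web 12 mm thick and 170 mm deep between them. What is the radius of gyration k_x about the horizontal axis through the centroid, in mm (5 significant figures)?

Split into non-overlapping primitives; take the origin at the lower-left of the bounding box.
Bottom flange: 220 × 18, A = 3 960 mm², y = 9 mm, Ī = 106 920 mm⁴.
Web: 12 × 170, A = 2 040 mm², y = 103 mm, Ī = 4 913 000 mm⁴.
Top flange: 220 × 18, A = 3 960 mm², y = 197 mm, Ī = 106 920 mm⁴.
By symmetry the centroid is at mid-height, ȳ = 103 mm.
Transfer each piece to the horizontal axis through the centroid using Ī + A·d² with d = y − 103:
  bottom flange: d = -94 mm → contributes +35 097 480 mm⁴
  web: d = 0 mm → contributes +4 913 000 mm⁴
  top flange: d = 94 mm → contributes +35 097 480 mm⁴
Total I = 75 107 960 mm⁴.
Radius of gyration: k = √(I/A) = √(75 107 960 / 9 960) = 86.8387 mm.

k_x ≈ 86.839 mm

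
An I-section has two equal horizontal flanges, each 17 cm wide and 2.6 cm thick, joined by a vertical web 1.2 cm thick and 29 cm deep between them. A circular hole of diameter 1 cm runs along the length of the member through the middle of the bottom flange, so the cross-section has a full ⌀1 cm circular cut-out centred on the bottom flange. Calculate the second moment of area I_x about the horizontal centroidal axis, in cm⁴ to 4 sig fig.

Decompose the section into non-overlapping parts with the origin at the bottom-left of its bounding rectangle.
Bottom flange: 17 × 2.6, A = 44.2 cm², y = 1.3 cm, Ī = 24.8993 cm⁴.
Web: 1.2 × 29, A = 34.8 cm², y = 17.1 cm, Ī = 2438.9 cm⁴.
Top flange: 17 × 2.6, A = 44.2 cm², y = 32.9 cm, Ī = 24.8993 cm⁴.
Hole (subtracted): ⌀1, A = 0.785398 cm², y = 1.3 cm, Ī = 0.0490874 cm⁴.
Centroid: ȳ = ΣA·y / ΣA = 17.2014 cm.
Transfer each piece to the horizontal centroidal axis using Ī + A·d² with d = y − 17.2014:
  bottom flange: d = -15.9014 cm → contributes +11 201 cm⁴
  web: d = -0.101371 cm → contributes +2439.26 cm⁴
  top flange: d = 15.6986 cm → contributes +10917.9 cm⁴
  hole: d = -15.9014 cm → contributes −198.64 cm⁴
Total I = 24359.5 cm⁴.

I_x ≈ 2.436 × 10⁴ cm⁴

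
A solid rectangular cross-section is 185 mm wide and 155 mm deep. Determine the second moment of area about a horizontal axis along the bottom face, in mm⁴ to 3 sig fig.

The section: 185 × 155, A = 28 675 mm², y = 77.5 mm, Ī = 57 409 740 mm⁴.
Transfer it to the bottom edge using Ī + A·d² with d = y − 0:
  the section: d = 77.5 mm → contributes +229 638 958 mm⁴
Total I = 229 638 958 mm⁴.

I_base ≈ 2.30 × 10⁸ mm⁴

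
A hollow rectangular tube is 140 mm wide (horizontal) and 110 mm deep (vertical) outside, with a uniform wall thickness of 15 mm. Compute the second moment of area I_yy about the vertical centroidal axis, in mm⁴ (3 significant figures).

I_yy ≈ 1.63 × 10⁷ mm⁴

Decompose the section into non-overlapping parts with the origin at the bottom-left of its bounding rectangle.
Outer rectangle: 140 × 110, A = 15 400 mm², x = 70 mm, Ī = 25 153 333 mm⁴.
Inner void (subtracted): 110 × 80, A = 8 800 mm², x = 70 mm, Ī = 8 873 333 mm⁴.
By symmetry the centroid is at mid-width, x̄ = 70 mm.
All pieces are centred on the vertical centroidal axis, so I = ΣĪ (holes subtracted) = 16 280 000 mm⁴.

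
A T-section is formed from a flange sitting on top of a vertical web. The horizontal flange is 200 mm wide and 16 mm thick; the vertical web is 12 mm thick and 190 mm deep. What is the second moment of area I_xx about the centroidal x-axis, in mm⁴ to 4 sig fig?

Break the section into simple shapes (no overlaps), measuring from the bottom-left corner of the bounding box.
Flange: 200 × 16, A = 3 200 mm², y = 198 mm, Ī = 68266.7 mm⁴.
Web: 12 × 190, A = 2 280 mm², y = 95 mm, Ī = 6 859 000 mm⁴.
Centroid: ȳ = ΣA·y / ΣA = 155.146 mm.
Transfer each piece to the centroidal x-axis using Ī + A·d² with d = y − 155.146:
  flange: d = 42.854 mm → contributes +5 944 960 mm⁴
  web: d = -60.146 mm → contributes +15 106 990 mm⁴
Total I = 21 051 950 mm⁴.

I_xx ≈ 2.105 × 10⁷ mm⁴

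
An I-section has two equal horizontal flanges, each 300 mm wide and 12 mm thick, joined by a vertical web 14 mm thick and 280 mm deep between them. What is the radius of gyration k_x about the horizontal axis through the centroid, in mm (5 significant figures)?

k_x ≈ 126.94 mm

Decompose the section into non-overlapping parts with the origin at the bottom-left of its bounding rectangle.
Bottom flange: 300 × 12, A = 3 600 mm², y = 6 mm, Ī = 43 200 mm⁴.
Web: 14 × 280, A = 3 920 mm², y = 152 mm, Ī = 25 610 667 mm⁴.
Top flange: 300 × 12, A = 3 600 mm², y = 298 mm, Ī = 43 200 mm⁴.
By symmetry the centroid is at mid-height, ȳ = 152 mm.
Transfer each piece to the horizontal axis through the centroid using Ī + A·d² with d = y − 152:
  bottom flange: d = -146 mm → contributes +76 780 800 mm⁴
  web: d = 0 mm → contributes +25 610 667 mm⁴
  top flange: d = 146 mm → contributes +76 780 800 mm⁴
Total I = 179 172 267 mm⁴.
Radius of gyration: k = √(I/A) = √(179 172 267 / 11 120) = 126.9355 mm.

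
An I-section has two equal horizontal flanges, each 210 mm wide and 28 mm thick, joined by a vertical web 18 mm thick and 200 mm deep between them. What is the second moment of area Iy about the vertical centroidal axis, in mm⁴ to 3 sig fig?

Iy ≈ 4.33 × 10⁷ mm⁴

Split into non-overlapping primitives; take the origin at the lower-left of the bounding box.
Bottom flange: 210 × 28, A = 5 880 mm², x = 105 mm, Ī = 21 609 000 mm⁴.
Web: 18 × 200, A = 3 600 mm², x = 105 mm, Ī = 97 200 mm⁴.
Top flange: 210 × 28, A = 5 880 mm², x = 105 mm, Ī = 21 609 000 mm⁴.
By symmetry the centroid is at mid-width, x̄ = 105 mm.
All pieces are centred on the vertical centroidal axis, so I = ΣĪ = 43 315 200 mm⁴.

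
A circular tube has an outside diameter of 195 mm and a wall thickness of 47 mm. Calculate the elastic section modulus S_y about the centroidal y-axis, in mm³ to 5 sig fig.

S_y ≈ 6.7556 × 10⁵ mm³

Split into non-overlapping primitives; take the origin at the lower-left of the bounding box.
Outer circle: ⌀195, A = 29864.77 mm², x = 97.5 mm, Ī = 70 975 481 mm⁴.
Bore (subtracted): ⌀101, A = 8011.847 mm², x = 97.5 mm, Ī = 5 108 053 mm⁴.
By symmetry the centroid is at mid-width, x̄ = 97.5 mm.
All pieces are centred on the centroidal y-axis, so I = ΣĪ (holes subtracted) = 65 867 428 mm⁴.
Extreme fibre distance c = 97.5 mm; S = I/c = 675563.4 mm³.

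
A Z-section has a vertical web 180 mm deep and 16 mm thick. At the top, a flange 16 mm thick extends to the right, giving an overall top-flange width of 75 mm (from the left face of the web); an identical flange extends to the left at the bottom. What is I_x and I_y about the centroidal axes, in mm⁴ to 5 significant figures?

Treat the section as a set of non-overlapping primitives; coordinates are from the bounding-box lower-left.
Web: 16 × 180, A = 2 880 mm², y = 90 mm, Ī = 7 776 000 mm⁴.
Top flange (beyond web): 59 × 16, A = 944 mm², y = 172 mm, Ī = 20138.67 mm⁴.
Bottom flange (beyond web): 59 × 16, A = 944 mm², y = 8 mm, Ī = 20138.67 mm⁴.
Centroid: ȳ = ΣA·y / ΣA = 90 mm.
Transfer each piece to the centroidal x-axis using Ī + A·d² with d = y − 90:
  web: d = 0 mm → contributes +7 776 000 mm⁴
  top flange (beyond web): d = 82 mm → contributes +6 367 595 mm⁴
  bottom flange (beyond web): d = -82 mm → contributes +6 367 595 mm⁴
Total I = 20 511 189 mm⁴.
For the y-axis: x̄ = 67 mm.
Repeating about the centroidal y-axis gives I_y = 3 264 117 mm⁴.

I_x ≈ 2.0511 × 10⁷ mm⁴, I_y ≈ 3.2641 × 10⁶ mm⁴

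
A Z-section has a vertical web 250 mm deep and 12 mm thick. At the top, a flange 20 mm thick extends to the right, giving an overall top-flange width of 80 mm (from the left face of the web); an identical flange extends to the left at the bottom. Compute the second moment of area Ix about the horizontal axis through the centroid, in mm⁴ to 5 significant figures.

Break the section into simple shapes (no overlaps), measuring from the bottom-left corner of the bounding box.
Web: 12 × 250, A = 3 000 mm², y = 125 mm, Ī = 15 625 000 mm⁴.
Top flange (beyond web): 68 × 20, A = 1 360 mm², y = 240 mm, Ī = 45333.33 mm⁴.
Bottom flange (beyond web): 68 × 20, A = 1 360 mm², y = 10 mm, Ī = 45333.33 mm⁴.
Centroid: ȳ = ΣA·y / ΣA = 125 mm.
Transfer each piece to the horizontal axis through the centroid using Ī + A·d² with d = y − 125:
  web: d = 0 mm → contributes +15 625 000 mm⁴
  top flange (beyond web): d = 115 mm → contributes +18 031 333 mm⁴
  bottom flange (beyond web): d = -115 mm → contributes +18 031 333 mm⁴
Total I = 51 687 667 mm⁴.

Ix ≈ 5.1688 × 10⁷ mm⁴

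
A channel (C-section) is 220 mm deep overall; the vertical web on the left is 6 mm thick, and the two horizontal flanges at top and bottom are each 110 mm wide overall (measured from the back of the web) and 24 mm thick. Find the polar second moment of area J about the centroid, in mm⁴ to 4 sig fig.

J ≈ 6.117 × 10⁷ mm⁴

Treat the section as a set of non-overlapping primitives; coordinates are from the bounding-box lower-left.
Web: 6 × 220, A = 1 320 mm², y = 110 mm, Ī = 5 324 000 mm⁴.
Top flange (beyond web): 104 × 24, A = 2 496 mm², y = 208 mm, Ī = 119 808 mm⁴.
Bottom flange (beyond web): 104 × 24, A = 2 496 mm², y = 12 mm, Ī = 119 808 mm⁴.
By symmetry the centroid is at mid-height, ȳ = 110 mm.
Transfer each piece to the centroidal x-axis using Ī + A·d² with d = y − 110:
  web: d = 0 mm → contributes +5 324 000 mm⁴
  top flange (beyond web): d = 98 mm → contributes +24 091 392 mm⁴
  bottom flange (beyond web): d = -98 mm → contributes +24 091 392 mm⁴
Total I = 53 506 784 mm⁴.
For the y-axis: x̄ = 46.4981 mm.
Repeating about the centroidal y-axis gives I_y = 7 661 378 mm⁴.
Polar second moment: J = I_x + I_y = 61 168 162 mm⁴.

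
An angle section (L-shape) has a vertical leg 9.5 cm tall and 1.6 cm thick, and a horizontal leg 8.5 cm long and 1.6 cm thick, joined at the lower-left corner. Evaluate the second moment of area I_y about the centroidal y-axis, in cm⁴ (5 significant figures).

I_y ≈ 162.56 cm⁴

Break the section into simple shapes (no overlaps), measuring from the bottom-left corner of the bounding box.
Vertical leg: 1.6 × 9.5, A = 15.2 cm², x = 0.8 cm, Ī = 3.242667 cm⁴.
Horizontal leg (remainder): 6.9 × 1.6, A = 11.04 cm², x = 5.05 cm, Ī = 43.8012 cm⁴.
Centroid: x̄ = ΣA·x / ΣA = 2.58811 cm.
Transfer each piece to the centroidal y-axis using Ī + A·d² with d = x − 2.58811:
  vertical leg: d = -1.78811 cm → contributes +51.84218 cm⁴
  horizontal leg (remainder): d = 2.46189 cm → contributes +110.7136 cm⁴
Total I = 162.5558 cm⁴.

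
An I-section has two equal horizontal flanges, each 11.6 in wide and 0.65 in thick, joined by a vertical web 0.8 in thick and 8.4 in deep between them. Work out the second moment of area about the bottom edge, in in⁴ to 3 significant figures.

Split into non-overlapping primitives; take the origin at the lower-left of the bounding box.
Bottom flange: 11.6 × 0.65, A = 7.54 in², y = 0.325 in, Ī = 0.26547 in⁴.
Web: 0.8 × 8.4, A = 6.72 in², y = 4.85 in, Ī = 39.514 in⁴.
Top flange: 11.6 × 0.65, A = 7.54 in², y = 9.375 in, Ī = 0.26547 in⁴.
Transfer each piece to a horizontal axis along the bottom face using Ī + A·d² with d = y − 0:
  bottom flange: d = 0.325 in → contributes +1.0619 in⁴
  web: d = 4.85 in → contributes +197.58 in⁴
  top flange: d = 9.375 in → contributes +662.96 in⁴
Total I = 861.61 in⁴.

I_base ≈ 862 in⁴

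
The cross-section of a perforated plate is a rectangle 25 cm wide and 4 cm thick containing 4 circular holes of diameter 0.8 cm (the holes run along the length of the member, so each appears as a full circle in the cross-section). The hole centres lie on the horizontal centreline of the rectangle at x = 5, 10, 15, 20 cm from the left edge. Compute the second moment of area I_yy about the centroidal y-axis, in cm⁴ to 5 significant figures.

Treat the section as a set of non-overlapping primitives; coordinates are from the bounding-box lower-left.
Plate: 25 × 4, A = 100 cm², x = 12.5 cm, Ī = 5208.333 cm⁴.
Hole 1 (subtracted): ⌀0.8, A = 0.5026548 cm², x = 5 cm, Ī = 0.02010619 cm⁴.
Hole 2 (subtracted): ⌀0.8, A = 0.5026548 cm², x = 10 cm, Ī = 0.02010619 cm⁴.
Hole 3 (subtracted): ⌀0.8, A = 0.5026548 cm², x = 15 cm, Ī = 0.02010619 cm⁴.
Hole 4 (subtracted): ⌀0.8, A = 0.5026548 cm², x = 20 cm, Ī = 0.02010619 cm⁴.
By symmetry the centroid is at mid-width, x̄ = 12.5 cm.
Transfer each piece to the centroidal y-axis using Ī + A·d² with d = x − 12.5:
  plate: d = 0 cm → contributes +5208.333 cm⁴
  hole 1: d = -7.5 cm → contributes −28.29444 cm⁴
  hole 2: d = -2.5 cm → contributes −3.161699 cm⁴
  hole 3: d = 2.5 cm → contributes −3.161699 cm⁴
  hole 4: d = 7.5 cm → contributes −28.29444 cm⁴
Total I = 5145.421 cm⁴.

I_yy ≈ 5145.4 cm⁴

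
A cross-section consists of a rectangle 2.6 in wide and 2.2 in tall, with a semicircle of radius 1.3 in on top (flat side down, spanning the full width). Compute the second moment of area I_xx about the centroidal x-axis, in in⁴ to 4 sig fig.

Split into non-overlapping primitives; take the origin at the lower-left of the bounding box.
Rectangular body: 2.6 × 2.2, A = 5.72 in², y = 1.1 in, Ī = 2.30707 in⁴.
Semicircular cap: semicircle r = 1.3, A = 2.65465 in², y = 2.75174 in, Ī = 0.313477 in⁴.
Centroid: ȳ = ΣA·y / ΣA = 1.62358 in.
Transfer each piece to the centroidal x-axis using Ī + A·d² with d = y − 1.62358:
  rectangular body: d = -0.523578 in → contributes +3.87511 in⁴
  semicircular cap: d = 1.12816 in → contributes +3.69216 in⁴
Total I = 7.56727 in⁴.

I_xx ≈ 7.567 in⁴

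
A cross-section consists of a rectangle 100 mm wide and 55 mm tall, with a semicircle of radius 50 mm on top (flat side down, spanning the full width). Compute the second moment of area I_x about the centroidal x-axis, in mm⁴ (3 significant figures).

Split into non-overlapping primitives; take the origin at the lower-left of the bounding box.
Rectangular body: 100 × 55, A = 5 500 mm², y = 27.5 mm, Ī = 1 386 458 mm⁴.
Semicircular cap: semicircle r = 50, A = 3 927 mm², y = 76.221 mm, Ī = 685 981 mm⁴.
Centroid: ȳ = ΣA·y / ΣA = 47.796 mm.
Transfer each piece to the centroidal x-axis using Ī + A·d² with d = y − 47.796:
  rectangular body: d = -20.296 mm → contributes +3 651 951 mm⁴
  semicircular cap: d = 28.425 mm → contributes +3 858 947 mm⁴
Total I = 7 510 898 mm⁴.

I_x ≈ 7.51 × 10⁶ mm⁴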